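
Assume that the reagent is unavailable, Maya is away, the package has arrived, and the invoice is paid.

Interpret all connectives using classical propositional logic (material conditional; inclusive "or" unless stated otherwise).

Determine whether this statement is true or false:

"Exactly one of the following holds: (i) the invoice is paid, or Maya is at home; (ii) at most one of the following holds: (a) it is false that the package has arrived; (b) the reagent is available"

False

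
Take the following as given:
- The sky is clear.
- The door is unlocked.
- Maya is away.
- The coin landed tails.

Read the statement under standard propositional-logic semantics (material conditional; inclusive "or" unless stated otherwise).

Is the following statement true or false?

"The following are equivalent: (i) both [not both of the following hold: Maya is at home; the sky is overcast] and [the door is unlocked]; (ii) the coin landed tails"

True

Let R = "Maya is at home" (F), P = "the sky is overcast" (F), Q = "the door is locked" (F), S = "the coin landed heads" (F).
Formalization: ((R nand P) & ~Q) <-> ~S

R nand P = F nand F = T
~Q = ~F = T
(R nand P) & ~Q = T & T = T
~S = ~F = T
((R nand P) & ~Q) <-> ~S = T <-> T = T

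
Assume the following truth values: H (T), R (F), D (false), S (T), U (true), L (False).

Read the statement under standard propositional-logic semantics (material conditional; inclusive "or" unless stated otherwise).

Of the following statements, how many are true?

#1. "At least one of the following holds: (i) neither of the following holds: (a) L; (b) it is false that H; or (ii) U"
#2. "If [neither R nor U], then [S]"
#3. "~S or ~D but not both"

3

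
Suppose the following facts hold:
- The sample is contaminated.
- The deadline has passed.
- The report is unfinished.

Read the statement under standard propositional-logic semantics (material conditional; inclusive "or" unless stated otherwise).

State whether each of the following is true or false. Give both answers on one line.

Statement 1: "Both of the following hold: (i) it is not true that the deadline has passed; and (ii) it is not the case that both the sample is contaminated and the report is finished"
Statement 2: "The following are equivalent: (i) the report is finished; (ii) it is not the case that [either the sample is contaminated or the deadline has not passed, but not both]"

Statement 1 false, Statement 2 true

Let N = "the deadline has passed" (T), Q = "the sample is contaminated" (T), H = "the report is finished" (F).

Statement 1: Parsed as ~N & (Q nand H)

~N = ~T = F
Q nand H = T nand F = T
~N & (Q nand H) = F & T = F
Hence Statement 1 is false.

Statement 2: Parsed as H <-> ~(Q xor ~N)

~N = ~T = F
Q xor ~N = T xor F = T
~(Q xor ~N) = ~T = F
H <-> ~(Q xor ~N) = F <-> F = T
Hence Statement 2 is true.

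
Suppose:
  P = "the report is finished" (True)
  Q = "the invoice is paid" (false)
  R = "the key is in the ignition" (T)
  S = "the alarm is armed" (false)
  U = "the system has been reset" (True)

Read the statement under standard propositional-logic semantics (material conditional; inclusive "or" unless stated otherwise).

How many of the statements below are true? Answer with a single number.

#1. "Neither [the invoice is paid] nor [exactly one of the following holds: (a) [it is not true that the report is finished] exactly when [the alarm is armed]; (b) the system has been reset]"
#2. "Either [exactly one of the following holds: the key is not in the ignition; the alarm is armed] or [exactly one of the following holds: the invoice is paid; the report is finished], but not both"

#1: Parsed as Q nor ((not P iff S) xor U)

not P = not True = False
not P iff S = False iff False = True
(not P iff S) xor U = True xor True = False
Q nor ((not P iff S) xor U) = False nor False = True
Hence #1 is true.

#2: Parsed as (not R xor S) xor (Q xor P)

not R = not True = False
not R xor S = False xor False = False
Q xor P = False xor True = True
(not R xor S) xor (Q xor P) = False xor True = True
Hence #2 is true.

2 of the 2 statements are true (#1, #2).

2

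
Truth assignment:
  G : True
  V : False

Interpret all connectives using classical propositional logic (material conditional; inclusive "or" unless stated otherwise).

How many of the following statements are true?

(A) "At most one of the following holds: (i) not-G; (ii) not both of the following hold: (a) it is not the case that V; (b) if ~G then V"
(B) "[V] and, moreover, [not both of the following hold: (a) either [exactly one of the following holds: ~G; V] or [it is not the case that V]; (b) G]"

(A): In symbols: ~G nand (~V nand (~G -> V))

~G = ~T = F
~V = ~F = T
~G = ~T = F
~G -> V = F -> F = T
~V nand (~G -> V) = T nand T = F
~G nand (~V nand (~G -> V)) = F nand F = T
So (A) is true.

(B): In symbols: V & (((~G xor V) | ~V) nand G)

~G = ~T = F
~G xor V = F xor F = F
~V = ~F = T
(~G xor V) | ~V = F | T = T
((~G xor V) | ~V) nand G = T nand T = F
V & (((~G xor V) | ~V) nand G) = F & F = F
Thus (B) is false.

True statements: 1 ((A)).

1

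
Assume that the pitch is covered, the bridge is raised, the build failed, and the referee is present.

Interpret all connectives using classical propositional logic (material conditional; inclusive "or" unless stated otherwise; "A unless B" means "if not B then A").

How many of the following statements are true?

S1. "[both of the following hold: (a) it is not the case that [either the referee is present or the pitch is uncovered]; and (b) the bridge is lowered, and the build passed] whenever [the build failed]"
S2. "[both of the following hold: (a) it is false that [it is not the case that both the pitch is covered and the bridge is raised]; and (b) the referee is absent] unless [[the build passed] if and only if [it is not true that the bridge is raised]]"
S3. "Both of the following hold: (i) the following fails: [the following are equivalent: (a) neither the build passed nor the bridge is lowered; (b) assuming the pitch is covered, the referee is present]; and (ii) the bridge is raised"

1

Let R = "the build passed" (F), S = "the referee is present" (T), P = "the pitch is covered" (T), Q = "the bridge is raised" (T).

S1: Parsed as ¬R → (¬(S ∨ ¬P) ∧ (¬Q ∧ R))

¬R = ¬F = T
¬P = ¬T = F
S ∨ ¬P = T ∨ F = T
¬(S ∨ ¬P) = ¬T = F
¬Q = ¬T = F
¬Q ∧ R = F ∧ F = F
¬(S ∨ ¬P) ∧ (¬Q ∧ R) = F ∧ F = F
¬R → (¬(S ∨ ¬P) ∧ (¬Q ∧ R)) = T → F = F
So S1 is false.

S2: Formalization: (¬(P ↑ Q) ∧ ¬S) ∨ (R ↔ ¬Q)

P ↑ Q = T ↑ T = F
¬(P ↑ Q) = ¬F = T
¬S = ¬T = F
¬(P ↑ Q) ∧ ¬S = T ∧ F = F
¬Q = ¬T = F
R ↔ ¬Q = F ↔ F = T
(¬(P ↑ Q) ∧ ¬S) ∨ (R ↔ ¬Q) = F ∨ T = T
Hence S2 is true.

S3: In symbols: ¬((R ↓ ¬Q) ↔ (P → S)) ∧ Q

¬Q = ¬T = F
R ↓ ¬Q = F ↓ F = T
P → S = T → T = T
(R ↓ ¬Q) ↔ (P → S) = T ↔ T = T
¬((R ↓ ¬Q) ↔ (P → S)) = ¬T = F
¬((R ↓ ¬Q) ↔ (P → S)) ∧ Q = F ∧ T = F
Hence S3 is false.

Count: 1.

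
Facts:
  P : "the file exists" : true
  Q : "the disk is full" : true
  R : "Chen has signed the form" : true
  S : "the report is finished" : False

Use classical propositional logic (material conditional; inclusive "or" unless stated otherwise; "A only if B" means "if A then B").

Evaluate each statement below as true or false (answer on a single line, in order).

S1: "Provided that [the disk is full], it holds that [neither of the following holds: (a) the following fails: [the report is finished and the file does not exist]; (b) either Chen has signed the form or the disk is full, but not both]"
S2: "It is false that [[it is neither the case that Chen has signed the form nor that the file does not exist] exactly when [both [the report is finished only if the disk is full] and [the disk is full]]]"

S1: Formalization: Q -> (not (S and not P) nor (R xor Q))

not P = not True = False
S and not P = False and False = False
not (S and not P) = not False = True
R xor Q = True xor True = False
not (S and not P) nor (R xor Q) = True nor False = False
Q -> (not (S and not P) nor (R xor Q)) = True -> False = False
Thus S1 is false.

S2: Formalization: not ((R nor not P) iff ((S -> Q) and Q))

not P = not True = False
R nor not P = True nor False = False
S -> Q = False -> True = True
(S -> Q) and Q = True and True = True
(R nor not P) iff ((S -> Q) and Q) = False iff True = False
not ((R nor not P) iff ((S -> Q) and Q)) = not False = True
Hence S2 is true.

S1 false; S2 true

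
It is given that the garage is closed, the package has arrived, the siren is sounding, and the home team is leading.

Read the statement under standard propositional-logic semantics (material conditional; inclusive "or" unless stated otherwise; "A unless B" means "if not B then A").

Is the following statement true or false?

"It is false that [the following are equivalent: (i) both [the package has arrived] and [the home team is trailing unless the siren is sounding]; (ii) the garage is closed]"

Let Q = "the package has arrived" (T), S = "the home team is leading" (T), R = "the siren is sounding" (T), P = "the garage is closed" (T).
This is ¬((Q ∧ (¬S ∨ R)) ↔ P).

¬S = ¬T = F
¬S ∨ R = F ∨ T = T
Q ∧ (¬S ∨ R) = T ∧ T = T
(Q ∧ (¬S ∨ R)) ↔ P = T ↔ T = T
¬((Q ∧ (¬S ∨ R)) ↔ P) = ¬T = F

False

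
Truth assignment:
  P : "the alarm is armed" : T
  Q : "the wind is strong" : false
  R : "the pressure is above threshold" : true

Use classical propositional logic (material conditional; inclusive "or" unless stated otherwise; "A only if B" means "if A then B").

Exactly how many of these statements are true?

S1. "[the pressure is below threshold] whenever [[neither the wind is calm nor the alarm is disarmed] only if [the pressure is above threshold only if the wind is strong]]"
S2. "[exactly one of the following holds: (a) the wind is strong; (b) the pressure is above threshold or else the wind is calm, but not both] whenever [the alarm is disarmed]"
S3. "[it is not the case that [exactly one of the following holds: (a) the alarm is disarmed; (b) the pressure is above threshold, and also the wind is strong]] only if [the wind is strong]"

S1: In symbols: ((~Q nor ~P) -> (R -> Q)) -> ~R

~Q = ~F = T
~P = ~T = F
~Q nor ~P = T nor F = F
R -> Q = T -> F = F
(~Q nor ~P) -> (R -> Q) = F -> F = T
~R = ~T = F
((~Q nor ~P) -> (R -> Q)) -> ~R = T -> F = F
Hence S1 is false.

S2: Formalization: ~P -> (Q xor (R xor ~Q))

~P = ~T = F
~Q = ~F = T
R xor ~Q = T xor T = F
Q xor (R xor ~Q) = F xor F = F
~P -> (Q xor (R xor ~Q)) = F -> F = T
Hence S2 is true.

S3: Parsed as ~(~P xor (R & Q)) -> Q

~P = ~T = F
R & Q = T & F = F
~P xor (R & Q) = F xor F = F
~(~P xor (R & Q)) = ~F = T
~(~P xor (R & Q)) -> Q = T -> F = F
Thus S3 is false.

True statements: 1 (S2).

1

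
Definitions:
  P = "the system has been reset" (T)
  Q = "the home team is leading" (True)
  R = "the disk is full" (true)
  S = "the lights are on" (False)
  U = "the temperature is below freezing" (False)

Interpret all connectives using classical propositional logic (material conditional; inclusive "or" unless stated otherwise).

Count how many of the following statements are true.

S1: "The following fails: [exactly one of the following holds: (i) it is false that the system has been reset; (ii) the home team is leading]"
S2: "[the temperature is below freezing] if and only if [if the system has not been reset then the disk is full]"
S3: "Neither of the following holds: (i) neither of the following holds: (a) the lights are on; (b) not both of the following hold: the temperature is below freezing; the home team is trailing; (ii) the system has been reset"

0

S1: This is ~(~P xor Q).

~P = ~T = F
~P xor Q = F xor T = T
~(~P xor Q) = ~T = F
Thus S1 is false.

S2: Parsed as U <-> (~P -> R)

~P = ~T = F
~P -> R = F -> T = T
U <-> (~P -> R) = F <-> T = F
Thus S2 is false.

S3: Formalization: (S nor (U nand ~Q)) nor P

~Q = ~T = F
U nand ~Q = F nand F = T
S nor (U nand ~Q) = F nor T = F
(S nor (U nand ~Q)) nor P = F nor T = F
So S3 is false.

True statements: 0 (none).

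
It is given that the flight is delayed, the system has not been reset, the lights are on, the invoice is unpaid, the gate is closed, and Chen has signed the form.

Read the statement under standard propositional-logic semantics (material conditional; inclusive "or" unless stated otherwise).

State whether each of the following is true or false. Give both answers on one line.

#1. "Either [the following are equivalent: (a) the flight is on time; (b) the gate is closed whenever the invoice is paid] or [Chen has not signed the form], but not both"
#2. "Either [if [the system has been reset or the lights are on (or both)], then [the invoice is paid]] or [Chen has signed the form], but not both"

#1 F / #2 T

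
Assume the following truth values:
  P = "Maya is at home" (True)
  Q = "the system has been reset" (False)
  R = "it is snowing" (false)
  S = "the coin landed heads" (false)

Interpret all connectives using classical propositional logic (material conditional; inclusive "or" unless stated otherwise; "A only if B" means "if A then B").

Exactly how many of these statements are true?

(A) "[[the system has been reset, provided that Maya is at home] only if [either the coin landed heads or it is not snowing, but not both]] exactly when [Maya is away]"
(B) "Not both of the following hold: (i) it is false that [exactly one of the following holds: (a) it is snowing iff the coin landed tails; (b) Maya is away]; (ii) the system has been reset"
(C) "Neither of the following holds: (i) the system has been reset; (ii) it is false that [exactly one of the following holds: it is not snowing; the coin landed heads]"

2

(A): This is ((P -> Q) -> (S xor ~R)) <-> ~P.

P -> Q = T -> F = F
~R = ~F = T
S xor ~R = F xor T = T
(P -> Q) -> (S xor ~R) = F -> T = T
~P = ~T = F
((P -> Q) -> (S xor ~R)) <-> ~P = T <-> F = F
Hence (A) is false.

(B): In symbols: ~((R <-> ~S) xor ~P) nand Q

~S = ~F = T
R <-> ~S = F <-> T = F
~P = ~T = F
(R <-> ~S) xor ~P = F xor F = F
~((R <-> ~S) xor ~P) = ~F = T
~((R <-> ~S) xor ~P) nand Q = T nand F = T
Hence (B) is true.

(C): Parsed as Q nor ~(~R xor S)

~R = ~F = T
~R xor S = T xor F = T
~(~R xor S) = ~T = F
Q nor ~(~R xor S) = F nor F = T
Hence (C) is true.

True statements: 2 ((B), (C)).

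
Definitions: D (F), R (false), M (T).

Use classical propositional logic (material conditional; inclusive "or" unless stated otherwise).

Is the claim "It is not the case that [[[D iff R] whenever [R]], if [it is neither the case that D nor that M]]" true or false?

Formalization: not ((D nor M) -> (R -> (D iff R)))

D nor M = False nor True = False
D iff R = False iff False = True
R -> (D iff R) = False -> True = True
(D nor M) -> (R -> (D iff R)) = False -> True = True
not ((D nor M) -> (R -> (D iff R))) = not True = False

False.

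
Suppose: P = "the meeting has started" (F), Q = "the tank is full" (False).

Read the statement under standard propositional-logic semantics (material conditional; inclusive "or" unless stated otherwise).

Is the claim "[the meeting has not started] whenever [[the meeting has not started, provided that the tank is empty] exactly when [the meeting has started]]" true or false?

True

Formalization: ((~Q -> ~P) <-> P) -> ~P

~Q = ~F = T
~P = ~F = T
~Q -> ~P = T -> T = T
(~Q -> ~P) <-> P = T <-> F = F
~P = ~F = T
((~Q -> ~P) <-> P) -> ~P = F -> T = T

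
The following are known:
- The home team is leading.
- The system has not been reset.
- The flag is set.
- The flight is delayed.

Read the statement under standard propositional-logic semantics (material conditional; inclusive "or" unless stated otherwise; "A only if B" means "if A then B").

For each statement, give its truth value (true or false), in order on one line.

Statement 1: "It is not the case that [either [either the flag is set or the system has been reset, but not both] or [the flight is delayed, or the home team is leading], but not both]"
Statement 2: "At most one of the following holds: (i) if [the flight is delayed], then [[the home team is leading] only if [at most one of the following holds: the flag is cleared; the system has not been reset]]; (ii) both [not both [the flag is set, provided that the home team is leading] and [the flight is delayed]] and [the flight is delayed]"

Statement 1 True / Statement 2 True

Let R = "the flag is set" (True), Q = "the system has been reset" (False), S = "the flight is delayed" (True), P = "the home team is leading" (True).

Statement 1: Parsed as not ((R xor Q) xor (S or P))

R xor Q = True xor False = True
S or P = True or True = True
(R xor Q) xor (S or P) = True xor True = False
not ((R xor Q) xor (S or P)) = not False = True
So Statement 1 is true.

Statement 2: Formalization: (S -> (P -> (not R nand not Q))) nand (((P -> R) nand S) and S)

not R = not True = False
not Q = not False = True
not R nand not Q = False nand True = True
P -> (not R nand not Q) = True -> True = True
S -> (P -> (not R nand not Q)) = True -> True = True
P -> R = True -> True = True
(P -> R) nand S = True nand True = False
((P -> R) nand S) and S = False and True = False
(S -> (P -> (not R nand not Q))) nand (((P -> R) nand S) and S) = True nand False = True
Thus Statement 2 is true.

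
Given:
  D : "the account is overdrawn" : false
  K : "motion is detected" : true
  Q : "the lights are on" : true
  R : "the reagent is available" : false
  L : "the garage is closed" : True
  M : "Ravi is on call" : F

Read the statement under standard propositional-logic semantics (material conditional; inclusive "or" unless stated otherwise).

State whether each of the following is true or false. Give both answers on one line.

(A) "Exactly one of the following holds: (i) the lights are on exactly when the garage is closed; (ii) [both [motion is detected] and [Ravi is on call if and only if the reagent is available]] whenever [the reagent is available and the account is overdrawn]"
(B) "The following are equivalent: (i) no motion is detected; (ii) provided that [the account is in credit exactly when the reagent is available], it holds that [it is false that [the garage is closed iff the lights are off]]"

(A): Formalization: (Q ↔ L) ⊕ ((R ∧ D) → (K ∧ (M ↔ R)))

Q ↔ L = T ↔ T = T
R ∧ D = F ∧ F = F
M ↔ R = F ↔ F = T
K ∧ (M ↔ R) = T ∧ T = T
(R ∧ D) → (K ∧ (M ↔ R)) = F → T = T
(Q ↔ L) ⊕ ((R ∧ D) → (K ∧ (M ↔ R))) = T ⊕ T = F
Hence (A) is false.

(B): In symbols: ¬K ↔ ((¬D ↔ R) → ¬(L ↔ ¬Q))

¬K = ¬T = F
¬D = ¬F = T
¬D ↔ R = T ↔ F = F
¬Q = ¬T = F
L ↔ ¬Q = T ↔ F = F
¬(L ↔ ¬Q) = ¬F = T
(¬D ↔ R) → ¬(L ↔ ¬Q) = F → T = T
¬K ↔ ((¬D ↔ R) → ¬(L ↔ ¬Q)) = F ↔ T = F
So (B) is false.

(A) F / (B) F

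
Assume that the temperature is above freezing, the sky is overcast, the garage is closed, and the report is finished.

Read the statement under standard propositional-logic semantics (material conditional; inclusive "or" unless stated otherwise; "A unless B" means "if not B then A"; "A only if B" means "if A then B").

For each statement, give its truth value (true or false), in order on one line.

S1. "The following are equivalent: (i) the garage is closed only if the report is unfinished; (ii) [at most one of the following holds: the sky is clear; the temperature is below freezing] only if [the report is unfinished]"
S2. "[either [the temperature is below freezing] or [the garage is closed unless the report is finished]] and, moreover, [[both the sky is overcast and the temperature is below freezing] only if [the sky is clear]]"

Let R = "the garage is closed" (True), S = "the report is finished" (True), Q = "the sky is overcast" (True), P = "the temperature is below freezing" (False).

S1: This is (R -> not S) iff ((not Q nand P) -> not S).

not S = not True = False
R -> not S = True -> False = False
not Q = not True = False
not Q nand P = False nand False = True
not S = not True = False
(not Q nand P) -> not S = True -> False = False
(R -> not S) iff ((not Q nand P) -> not S) = False iff False = True
Thus S1 is true.

S2: In symbols: (P or (R or S)) and ((Q and P) -> not Q)

R or S = True or True = True
P or (R or S) = False or True = True
Q and P = True and False = False
not Q = not True = False
(Q and P) -> not Q = False -> False = True
(P or (R or S)) and ((Q and P) -> not Q) = True and True = True
Thus S2 is true.

S1 True / S2 True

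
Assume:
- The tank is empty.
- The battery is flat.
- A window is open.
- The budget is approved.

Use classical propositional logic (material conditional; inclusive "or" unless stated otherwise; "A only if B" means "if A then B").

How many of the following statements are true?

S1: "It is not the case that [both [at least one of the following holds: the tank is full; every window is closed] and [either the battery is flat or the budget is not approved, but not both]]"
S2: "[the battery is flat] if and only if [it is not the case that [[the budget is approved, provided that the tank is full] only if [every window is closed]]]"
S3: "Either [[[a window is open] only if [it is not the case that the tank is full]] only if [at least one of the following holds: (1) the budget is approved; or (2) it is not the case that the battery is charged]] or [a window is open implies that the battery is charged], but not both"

3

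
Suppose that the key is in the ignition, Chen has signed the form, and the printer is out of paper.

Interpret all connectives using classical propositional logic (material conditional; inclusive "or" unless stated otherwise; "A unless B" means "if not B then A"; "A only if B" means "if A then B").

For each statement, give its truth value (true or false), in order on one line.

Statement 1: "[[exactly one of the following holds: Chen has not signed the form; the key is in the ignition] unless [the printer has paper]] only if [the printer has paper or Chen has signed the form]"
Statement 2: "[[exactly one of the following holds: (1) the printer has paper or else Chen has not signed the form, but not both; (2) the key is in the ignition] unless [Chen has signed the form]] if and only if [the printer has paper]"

Statement 1 T / Statement 2 F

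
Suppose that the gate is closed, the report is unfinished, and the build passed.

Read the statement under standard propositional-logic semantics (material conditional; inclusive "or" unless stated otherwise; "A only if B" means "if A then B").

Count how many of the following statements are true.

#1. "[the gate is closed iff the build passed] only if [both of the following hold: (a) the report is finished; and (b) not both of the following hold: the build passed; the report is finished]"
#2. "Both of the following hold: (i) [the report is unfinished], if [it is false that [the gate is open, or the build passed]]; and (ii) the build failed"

Let H = "the gate is open" (False), M = "the build passed" (True), P = "the report is finished" (False).

#1: Parsed as (not H iff M) -> (P and (M nand P))

not H = not False = True
not H iff M = True iff True = True
M nand P = True nand False = True
P and (M nand P) = False and True = False
(not H iff M) -> (P and (M nand P)) = True -> False = False
Hence #1 is false.

#2: Formalization: (not (H or M) -> not P) and not M

H or M = False or True = True
not (H or M) = not True = False
not P = not False = True
not (H or M) -> not P = False -> True = True
not M = not True = False
(not (H or M) -> not P) and not M = True and False = False
Thus #2 is false.

True statements: 0 (none).

0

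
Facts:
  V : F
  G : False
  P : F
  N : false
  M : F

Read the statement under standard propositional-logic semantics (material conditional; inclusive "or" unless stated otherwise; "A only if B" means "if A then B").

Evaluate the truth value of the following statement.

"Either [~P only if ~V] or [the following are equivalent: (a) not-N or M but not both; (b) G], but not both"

true

Parsed as (¬P → ¬V) ⊕ ((¬N ⊕ M) ↔ G)

¬P = ¬F = T
¬V = ¬F = T
¬P → ¬V = T → T = T
¬N = ¬F = T
¬N ⊕ M = T ⊕ F = T
(¬N ⊕ M) ↔ G = T ↔ F = F
(¬P → ¬V) ⊕ ((¬N ⊕ M) ↔ G) = T ⊕ F = T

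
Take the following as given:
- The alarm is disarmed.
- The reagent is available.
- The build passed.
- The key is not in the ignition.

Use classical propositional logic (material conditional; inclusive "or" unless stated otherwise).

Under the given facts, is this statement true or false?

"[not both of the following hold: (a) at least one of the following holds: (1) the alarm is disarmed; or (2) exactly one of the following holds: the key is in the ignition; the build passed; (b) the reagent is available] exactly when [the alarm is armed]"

True

Let P = "the alarm is armed" (False), S = "the key is in the ignition" (False), R = "the build passed" (True), Q = "the reagent is available" (True).
Formalization: ((not P or (S xor R)) nand Q) iff P

not P = not False = True
S xor R = False xor True = True
not P or (S xor R) = True or True = True
(not P or (S xor R)) nand Q = True nand True = False
((not P or (S xor R)) nand Q) iff P = False iff False = True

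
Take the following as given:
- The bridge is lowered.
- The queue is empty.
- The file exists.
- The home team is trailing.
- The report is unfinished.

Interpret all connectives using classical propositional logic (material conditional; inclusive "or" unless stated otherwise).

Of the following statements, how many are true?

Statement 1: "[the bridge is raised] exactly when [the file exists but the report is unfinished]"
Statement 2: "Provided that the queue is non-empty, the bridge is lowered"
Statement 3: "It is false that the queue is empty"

1

Let P = "the bridge is raised" (False), V = "the file exists" (True), S = "the report is finished" (False), G = "the queue is empty" (True).

Statement 1: In symbols: P iff (V and not S)

not S = not False = True
V and not S = True and True = True
P iff (V and not S) = False iff True = False
Hence Statement 1 is false.

Statement 2: This is not G -> not P.

not G = not True = False
not P = not False = True
not G -> not P = False -> True = True
Hence Statement 2 is true.

Statement 3: This is not G.

not G = not True = False
Thus Statement 3 is false.

True statements: 1.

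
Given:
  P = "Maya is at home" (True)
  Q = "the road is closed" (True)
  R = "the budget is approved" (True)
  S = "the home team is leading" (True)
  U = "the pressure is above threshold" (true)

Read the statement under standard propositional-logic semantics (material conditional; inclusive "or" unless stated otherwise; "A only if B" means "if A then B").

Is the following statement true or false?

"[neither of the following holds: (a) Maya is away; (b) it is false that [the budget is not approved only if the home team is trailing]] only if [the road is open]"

Values: P=T, R=T, S=T, Q=T.
In symbols: (~P nor ~(~R -> ~S)) -> ~Q

~P = ~T = F
~R = ~T = F
~S = ~T = F
~R -> ~S = F -> F = T
~(~R -> ~S) = ~T = F
~P nor ~(~R -> ~S) = F nor F = T
~Q = ~T = F
(~P nor ~(~R -> ~S)) -> ~Q = T -> F = F

false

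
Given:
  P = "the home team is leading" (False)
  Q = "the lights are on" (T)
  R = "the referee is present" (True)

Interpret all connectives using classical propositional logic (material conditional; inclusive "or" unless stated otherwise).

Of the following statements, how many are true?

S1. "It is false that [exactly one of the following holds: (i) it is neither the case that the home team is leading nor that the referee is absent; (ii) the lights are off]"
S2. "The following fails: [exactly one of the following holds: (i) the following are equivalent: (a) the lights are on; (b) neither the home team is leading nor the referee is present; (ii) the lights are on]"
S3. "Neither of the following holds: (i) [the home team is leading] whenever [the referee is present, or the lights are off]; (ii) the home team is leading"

1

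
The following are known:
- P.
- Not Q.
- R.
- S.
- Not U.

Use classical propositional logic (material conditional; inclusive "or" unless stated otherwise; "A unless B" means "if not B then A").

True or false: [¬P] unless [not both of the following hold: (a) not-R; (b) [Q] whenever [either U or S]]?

True.

Parsed as not P or (not R nand ((U or S) -> Q))

not P = not True = False
not R = not True = False
U or S = False or True = True
(U or S) -> Q = True -> False = False
not R nand ((U or S) -> Q) = False nand False = True
not P or (not R nand ((U or S) -> Q)) = False or True = True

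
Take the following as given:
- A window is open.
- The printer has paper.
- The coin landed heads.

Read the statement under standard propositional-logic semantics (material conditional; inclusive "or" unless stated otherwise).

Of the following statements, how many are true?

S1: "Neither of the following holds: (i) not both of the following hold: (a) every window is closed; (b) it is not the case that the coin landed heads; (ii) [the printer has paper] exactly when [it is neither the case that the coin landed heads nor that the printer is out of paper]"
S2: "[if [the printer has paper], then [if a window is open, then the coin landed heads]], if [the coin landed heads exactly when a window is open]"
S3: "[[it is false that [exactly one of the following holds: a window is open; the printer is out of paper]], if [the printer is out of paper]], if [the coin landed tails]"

2

Let S = "a window is open" (T), D = "the coin landed heads" (T), N = "the printer has paper" (T).

S1: Parsed as (¬S ↑ ¬D) ↓ (N ↔ (D ↓ ¬N))

¬S = ¬T = F
¬D = ¬T = F
¬S ↑ ¬D = F ↑ F = T
¬N = ¬T = F
D ↓ ¬N = T ↓ F = F
N ↔ (D ↓ ¬N) = T ↔ F = F
(¬S ↑ ¬D) ↓ (N ↔ (D ↓ ¬N)) = T ↓ F = F
Hence S1 is false.

S2: Parsed as (D ↔ S) → (N → (S → D))

D ↔ S = T ↔ T = T
S → D = T → T = T
N → (S → D) = T → T = T
(D ↔ S) → (N → (S → D)) = T → T = T
Hence S2 is true.

S3: In symbols: ¬D → (¬N → ¬(S ⊕ ¬N))

¬D = ¬T = F
¬N = ¬T = F
¬N = ¬T = F
S ⊕ ¬N = T ⊕ F = T
¬(S ⊕ ¬N) = ¬T = F
¬N → ¬(S ⊕ ¬N) = F → F = T
¬D → (¬N → ¬(S ⊕ ¬N)) = F → T = T
Thus S3 is true.

True statements: 2 (S2, S3).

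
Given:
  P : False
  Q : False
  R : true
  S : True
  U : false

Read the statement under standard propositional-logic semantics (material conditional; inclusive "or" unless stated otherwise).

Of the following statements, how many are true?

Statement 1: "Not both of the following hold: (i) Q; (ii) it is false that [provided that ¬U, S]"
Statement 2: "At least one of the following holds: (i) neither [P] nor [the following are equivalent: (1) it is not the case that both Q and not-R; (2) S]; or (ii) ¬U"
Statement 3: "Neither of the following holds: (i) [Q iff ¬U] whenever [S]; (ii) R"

2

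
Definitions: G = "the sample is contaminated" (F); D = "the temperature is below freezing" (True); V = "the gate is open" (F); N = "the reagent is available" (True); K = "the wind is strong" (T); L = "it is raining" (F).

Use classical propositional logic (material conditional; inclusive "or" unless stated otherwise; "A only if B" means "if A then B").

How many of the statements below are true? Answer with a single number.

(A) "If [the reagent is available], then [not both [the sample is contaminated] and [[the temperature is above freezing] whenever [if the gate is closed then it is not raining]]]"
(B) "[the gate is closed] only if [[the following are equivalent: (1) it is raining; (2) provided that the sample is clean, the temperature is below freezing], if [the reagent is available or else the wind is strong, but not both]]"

(A): Formalization: N -> (G nand ((not V -> not L) -> not D))

not V = not False = True
not L = not False = True
not V -> not L = True -> True = True
not D = not True = False
(not V -> not L) -> not D = True -> False = False
G nand ((not V -> not L) -> not D) = False nand False = True
N -> (G nand ((not V -> not L) -> not D)) = True -> True = True
So (A) is true.

(B): Formalization: not V -> ((N xor K) -> (L iff (not G -> D)))

not V = not False = True
N xor K = True xor True = False
not G = not False = True
not G -> D = True -> True = True
L iff (not G -> D) = False iff True = False
(N xor K) -> (L iff (not G -> D)) = False -> False = True
not V -> ((N xor K) -> (L iff (not G -> D))) = True -> True = True
Hence (B) is true.

True statements: 2.

2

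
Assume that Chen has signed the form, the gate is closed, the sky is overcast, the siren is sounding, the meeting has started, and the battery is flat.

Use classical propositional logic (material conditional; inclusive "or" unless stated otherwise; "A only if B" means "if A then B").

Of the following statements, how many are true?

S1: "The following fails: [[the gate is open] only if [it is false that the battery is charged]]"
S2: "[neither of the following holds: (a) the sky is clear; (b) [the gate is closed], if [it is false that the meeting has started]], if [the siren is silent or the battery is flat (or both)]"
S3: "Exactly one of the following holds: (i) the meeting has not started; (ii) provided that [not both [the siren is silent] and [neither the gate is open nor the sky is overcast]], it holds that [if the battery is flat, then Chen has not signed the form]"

Let Q = "the gate is open" (F), V = "the battery is charged" (F), S = "the siren is sounding" (T), R = "the sky is overcast" (T), U = "the meeting has started" (T), P = "Chen has signed the form" (T).

S1: This is ¬(Q → ¬V).

¬V = ¬F = T
Q → ¬V = F → T = T
¬(Q → ¬V) = ¬T = F
Thus S1 is false.

S2: In symbols: (¬S ∨ ¬V) → (¬R ↓ (¬U → ¬Q))

¬S = ¬T = F
¬V = ¬F = T
¬S ∨ ¬V = F ∨ T = T
¬R = ¬T = F
¬U = ¬T = F
¬Q = ¬F = T
¬U → ¬Q = F → T = T
¬R ↓ (¬U → ¬Q) = F ↓ T = F
(¬S ∨ ¬V) → (¬R ↓ (¬U → ¬Q)) = T → F = F
Hence S2 is false.

S3: This is ¬U ⊕ ((¬S ↑ (Q ↓ R)) → (¬V → ¬P)).

¬U = ¬T = F
¬S = ¬T = F
Q ↓ R = F ↓ T = F
¬S ↑ (Q ↓ R) = F ↑ F = T
¬V = ¬F = T
¬P = ¬T = F
¬V → ¬P = T → F = F
(¬S ↑ (Q ↓ R)) → (¬V → ¬P) = T → F = F
¬U ⊕ ((¬S ↑ (Q ↓ R)) → (¬V → ¬P)) = F ⊕ F = F
Hence S3 is false.

Count: 0.

0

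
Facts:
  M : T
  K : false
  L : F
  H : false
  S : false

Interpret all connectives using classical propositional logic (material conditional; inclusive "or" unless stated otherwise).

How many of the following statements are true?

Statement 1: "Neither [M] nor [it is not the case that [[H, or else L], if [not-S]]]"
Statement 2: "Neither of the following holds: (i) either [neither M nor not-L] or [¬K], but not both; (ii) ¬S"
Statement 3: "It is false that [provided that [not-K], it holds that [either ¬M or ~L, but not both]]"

0

Statement 1: In symbols: M nor not (not S -> (H or L))

not S = not False = True
H or L = False or False = False
not S -> (H or L) = True -> False = False
not (not S -> (H or L)) = not False = True
M nor not (not S -> (H or L)) = True nor True = False
Hence Statement 1 is false.

Statement 2: Parsed as ((M nor not L) xor not K) nor not S

not L = not False = True
M nor not L = True nor True = False
not K = not False = True
(M nor not L) xor not K = False xor True = True
not S = not False = True
((M nor not L) xor not K) nor not S = True nor True = False
Hence Statement 2 is false.

Statement 3: Parsed as not (not K -> (not M xor not L))

not K = not False = True
not M = not True = False
not L = not False = True
not M xor not L = False xor True = True
not K -> (not M xor not L) = True -> True = True
not (not K -> (not M xor not L)) = not True = False
Hence Statement 3 is false.

0 of the 3 statements are true (none).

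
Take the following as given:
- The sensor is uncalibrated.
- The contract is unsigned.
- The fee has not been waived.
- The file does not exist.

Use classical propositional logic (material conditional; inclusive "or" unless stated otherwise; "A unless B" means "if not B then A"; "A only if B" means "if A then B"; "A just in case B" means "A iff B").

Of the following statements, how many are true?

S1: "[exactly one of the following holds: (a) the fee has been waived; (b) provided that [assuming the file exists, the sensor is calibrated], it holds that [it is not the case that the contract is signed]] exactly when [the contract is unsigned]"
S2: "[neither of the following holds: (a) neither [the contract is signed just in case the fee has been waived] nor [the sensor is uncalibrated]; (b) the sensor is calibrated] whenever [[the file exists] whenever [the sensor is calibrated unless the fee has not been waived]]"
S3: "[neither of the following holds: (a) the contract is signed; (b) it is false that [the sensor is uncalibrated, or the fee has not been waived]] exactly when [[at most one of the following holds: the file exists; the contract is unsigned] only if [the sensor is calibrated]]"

Let D = "the fee has been waived" (False), Q = "the file exists" (False), M = "the sensor is calibrated" (False), U = "the contract is signed" (False).

S1: Formalization: (D xor ((Q -> M) -> not U)) iff not U

Q -> M = False -> False = True
not U = not False = True
(Q -> M) -> not U = True -> True = True
D xor ((Q -> M) -> not U) = False xor True = True
not U = not False = True
(D xor ((Q -> M) -> not U)) iff not U = True iff True = True
Hence S1 is true.

S2: This is ((M or not D) -> Q) -> (((U iff D) nor not M) nor M).

not D = not False = True
M or not D = False or True = True
(M or not D) -> Q = True -> False = False
U iff D = False iff False = True
not M = not False = True
(U iff D) nor not M = True nor True = False
((U iff D) nor not M) nor M = False nor False = True
((M or not D) -> Q) -> (((U iff D) nor not M) nor M) = False -> True = True
Thus S2 is true.

S3: Formalization: (U nor not (not M or not D)) iff ((Q nand not U) -> M)

not M = not False = True
not D = not False = True
not M or not D = True or True = True
not (not M or not D) = not True = False
U nor not (not M or not D) = False nor False = True
not U = not False = True
Q nand not U = False nand True = True
(Q nand not U) -> M = True -> False = False
(U nor not (not M or not D)) iff ((Q nand not U) -> M) = True iff False = False
Hence S3 is false.

Count: 2.

2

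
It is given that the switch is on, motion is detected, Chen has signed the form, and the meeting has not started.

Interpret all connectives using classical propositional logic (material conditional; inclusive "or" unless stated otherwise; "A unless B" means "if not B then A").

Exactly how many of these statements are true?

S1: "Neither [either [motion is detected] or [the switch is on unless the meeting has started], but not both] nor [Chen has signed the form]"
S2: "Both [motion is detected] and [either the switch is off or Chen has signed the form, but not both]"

1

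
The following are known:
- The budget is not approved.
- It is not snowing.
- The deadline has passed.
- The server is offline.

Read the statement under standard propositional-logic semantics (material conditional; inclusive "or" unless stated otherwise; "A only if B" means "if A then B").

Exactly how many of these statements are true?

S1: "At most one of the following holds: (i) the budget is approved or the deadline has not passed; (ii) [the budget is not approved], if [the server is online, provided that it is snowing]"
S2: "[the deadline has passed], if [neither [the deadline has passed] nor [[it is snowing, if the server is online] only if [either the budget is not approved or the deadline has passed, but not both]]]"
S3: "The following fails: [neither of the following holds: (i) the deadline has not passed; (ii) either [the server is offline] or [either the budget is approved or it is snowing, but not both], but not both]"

3

Let P = "the budget is approved" (F), R = "the deadline has passed" (T), Q = "it is snowing" (F), S = "the server is online" (F).

S1: Formalization: (P | ~R) nand ((Q -> S) -> ~P)

~R = ~T = F
P | ~R = F | F = F
Q -> S = F -> F = T
~P = ~F = T
(Q -> S) -> ~P = T -> T = T
(P | ~R) nand ((Q -> S) -> ~P) = F nand T = T
So S1 is true.

S2: Parsed as (R nor ((S -> Q) -> (~P xor R))) -> R

S -> Q = F -> F = T
~P = ~F = T
~P xor R = T xor T = F
(S -> Q) -> (~P xor R) = T -> F = F
R nor ((S -> Q) -> (~P xor R)) = T nor F = F
(R nor ((S -> Q) -> (~P xor R))) -> R = F -> T = T
Hence S2 is true.

S3: In symbols: ~(~R nor (~S xor (P xor Q)))

~R = ~T = F
~S = ~F = T
P xor Q = F xor F = F
~S xor (P xor Q) = T xor F = T
~R nor (~S xor (P xor Q)) = F nor T = F
~(~R nor (~S xor (P xor Q))) = ~F = T
Thus S3 is true.

Count: 3.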